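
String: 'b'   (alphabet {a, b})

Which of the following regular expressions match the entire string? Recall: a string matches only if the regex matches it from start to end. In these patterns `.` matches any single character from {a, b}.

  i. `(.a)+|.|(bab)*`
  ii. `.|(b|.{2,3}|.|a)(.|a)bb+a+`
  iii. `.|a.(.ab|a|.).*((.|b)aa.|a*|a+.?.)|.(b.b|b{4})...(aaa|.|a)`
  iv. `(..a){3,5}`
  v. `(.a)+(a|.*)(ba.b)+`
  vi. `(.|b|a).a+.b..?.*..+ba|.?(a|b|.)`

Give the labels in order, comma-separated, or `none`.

i, ii, iii, vi

i → match
ii → match
iii → match
iv → no match — must end with 'a'
v → no match
vi → match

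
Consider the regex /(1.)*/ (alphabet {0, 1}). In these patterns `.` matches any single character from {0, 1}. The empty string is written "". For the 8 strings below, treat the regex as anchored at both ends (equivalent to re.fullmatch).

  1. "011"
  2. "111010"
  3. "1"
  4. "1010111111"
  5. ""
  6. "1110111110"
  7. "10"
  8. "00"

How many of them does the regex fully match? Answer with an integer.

5

1 → no match
2 → match
3 → no match
4 → match
5 → match
6 → match
7 → match
8 → no match
Total matched: 5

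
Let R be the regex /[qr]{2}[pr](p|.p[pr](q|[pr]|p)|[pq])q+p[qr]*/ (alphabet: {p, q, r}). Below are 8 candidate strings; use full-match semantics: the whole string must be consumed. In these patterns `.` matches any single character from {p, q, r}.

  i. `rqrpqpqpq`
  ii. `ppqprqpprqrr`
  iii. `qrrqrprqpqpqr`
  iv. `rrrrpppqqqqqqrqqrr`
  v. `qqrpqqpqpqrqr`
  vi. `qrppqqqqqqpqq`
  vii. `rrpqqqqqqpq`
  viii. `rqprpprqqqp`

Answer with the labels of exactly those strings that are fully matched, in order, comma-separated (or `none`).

vi, vii, viii

i → no match
ii → no match
iii → no match
iv → no match
v → no match
vi → match
vii → match
viii → match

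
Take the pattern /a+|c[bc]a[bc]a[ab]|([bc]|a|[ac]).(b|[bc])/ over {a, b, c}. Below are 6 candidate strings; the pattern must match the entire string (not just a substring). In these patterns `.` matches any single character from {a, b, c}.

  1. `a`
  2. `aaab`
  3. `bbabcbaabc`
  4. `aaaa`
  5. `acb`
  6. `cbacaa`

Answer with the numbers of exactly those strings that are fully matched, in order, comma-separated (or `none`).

1, 4, 5, 6

1 → match
2 → no match
3 → no match
4 → match
5 → match
6 → match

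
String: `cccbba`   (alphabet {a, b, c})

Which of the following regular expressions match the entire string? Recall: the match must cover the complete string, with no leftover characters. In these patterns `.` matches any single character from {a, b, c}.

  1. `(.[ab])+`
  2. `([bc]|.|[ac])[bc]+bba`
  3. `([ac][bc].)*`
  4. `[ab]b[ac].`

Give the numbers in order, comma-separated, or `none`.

2

1 → no match
2 → match
3 → no match
4 → no match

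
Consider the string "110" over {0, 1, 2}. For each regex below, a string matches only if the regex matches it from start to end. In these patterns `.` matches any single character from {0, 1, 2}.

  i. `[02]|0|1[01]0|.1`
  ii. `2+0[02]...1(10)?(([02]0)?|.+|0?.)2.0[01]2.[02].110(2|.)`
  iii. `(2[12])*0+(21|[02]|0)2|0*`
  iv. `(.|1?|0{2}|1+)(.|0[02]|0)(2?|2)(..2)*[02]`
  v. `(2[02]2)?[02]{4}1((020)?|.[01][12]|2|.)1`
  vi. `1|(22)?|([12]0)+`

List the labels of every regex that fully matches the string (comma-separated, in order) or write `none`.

i, iv

i → match
ii → no match — must start with "2"
iii → no match
iv → match
v → no match — must end with "1"
vi → no match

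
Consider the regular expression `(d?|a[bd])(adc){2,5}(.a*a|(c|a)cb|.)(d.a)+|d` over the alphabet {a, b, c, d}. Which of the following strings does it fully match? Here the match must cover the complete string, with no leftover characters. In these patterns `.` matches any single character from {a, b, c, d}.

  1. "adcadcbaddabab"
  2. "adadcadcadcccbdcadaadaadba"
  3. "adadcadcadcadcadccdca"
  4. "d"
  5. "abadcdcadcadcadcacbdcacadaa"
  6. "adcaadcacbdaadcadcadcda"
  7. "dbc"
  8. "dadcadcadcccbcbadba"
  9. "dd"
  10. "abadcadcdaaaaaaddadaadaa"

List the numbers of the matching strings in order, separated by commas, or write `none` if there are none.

1 → no match
2 → match
3 → match
4 → match
5 → no match
6 → no match
7 → no match
8 → no match
9 → no match
10 → match

2, 3, 4, 10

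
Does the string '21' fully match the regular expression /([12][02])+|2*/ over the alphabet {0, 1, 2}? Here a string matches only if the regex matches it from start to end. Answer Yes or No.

No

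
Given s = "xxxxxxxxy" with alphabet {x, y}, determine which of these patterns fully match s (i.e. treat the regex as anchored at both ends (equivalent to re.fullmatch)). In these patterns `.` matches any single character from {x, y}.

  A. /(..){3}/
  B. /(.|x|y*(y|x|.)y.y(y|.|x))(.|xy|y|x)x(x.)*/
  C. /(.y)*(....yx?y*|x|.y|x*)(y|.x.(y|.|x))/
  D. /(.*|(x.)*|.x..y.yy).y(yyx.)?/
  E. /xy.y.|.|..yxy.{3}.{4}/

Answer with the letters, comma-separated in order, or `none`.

A → no match
B → match
C → match
D → match
E → no match

B, C, D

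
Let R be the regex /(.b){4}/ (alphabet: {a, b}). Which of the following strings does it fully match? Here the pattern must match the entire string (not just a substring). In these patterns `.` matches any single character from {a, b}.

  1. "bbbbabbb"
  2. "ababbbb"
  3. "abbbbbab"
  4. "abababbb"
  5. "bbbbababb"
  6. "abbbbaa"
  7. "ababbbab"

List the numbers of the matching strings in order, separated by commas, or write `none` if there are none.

1 → match
2 → no match
3 → match
4 → match
5 → no match
6 → no match — must end with "b"
7 → match

1, 3, 4, 7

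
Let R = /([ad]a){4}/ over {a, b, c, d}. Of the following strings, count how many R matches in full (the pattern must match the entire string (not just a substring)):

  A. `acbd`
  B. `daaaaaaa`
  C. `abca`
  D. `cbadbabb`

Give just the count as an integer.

1

A → no match — must end with `a`
B → match
C → no match
D → no match — must end with `a`
Total matched: 1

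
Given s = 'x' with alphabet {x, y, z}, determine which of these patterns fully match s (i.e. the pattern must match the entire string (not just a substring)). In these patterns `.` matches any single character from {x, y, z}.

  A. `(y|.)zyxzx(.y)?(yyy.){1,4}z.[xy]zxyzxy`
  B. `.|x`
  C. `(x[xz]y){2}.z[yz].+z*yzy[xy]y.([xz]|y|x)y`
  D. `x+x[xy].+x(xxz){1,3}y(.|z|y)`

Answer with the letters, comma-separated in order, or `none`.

A → no match — must end with 'zxyzxy'
B → match
C → no match — must end with 'y'
D → no match

B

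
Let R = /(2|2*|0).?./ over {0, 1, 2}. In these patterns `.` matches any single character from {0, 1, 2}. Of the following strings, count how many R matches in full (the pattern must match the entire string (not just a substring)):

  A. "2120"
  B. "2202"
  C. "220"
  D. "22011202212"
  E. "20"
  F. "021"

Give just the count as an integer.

4

A → no match
B → match
C → match
D → no match
E → match
F → match
Total matched: 4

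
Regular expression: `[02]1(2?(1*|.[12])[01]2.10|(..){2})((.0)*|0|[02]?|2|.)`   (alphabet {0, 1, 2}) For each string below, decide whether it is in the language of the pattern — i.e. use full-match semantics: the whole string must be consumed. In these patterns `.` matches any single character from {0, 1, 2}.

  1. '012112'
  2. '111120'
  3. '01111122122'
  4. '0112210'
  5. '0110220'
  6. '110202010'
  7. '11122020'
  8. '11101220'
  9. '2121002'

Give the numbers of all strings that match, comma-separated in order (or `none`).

1, 4, 5, 9

1 → match
2 → no match
3 → no match
4 → match
5 → match
6 → no match
7 → no match
8 → no match
9 → match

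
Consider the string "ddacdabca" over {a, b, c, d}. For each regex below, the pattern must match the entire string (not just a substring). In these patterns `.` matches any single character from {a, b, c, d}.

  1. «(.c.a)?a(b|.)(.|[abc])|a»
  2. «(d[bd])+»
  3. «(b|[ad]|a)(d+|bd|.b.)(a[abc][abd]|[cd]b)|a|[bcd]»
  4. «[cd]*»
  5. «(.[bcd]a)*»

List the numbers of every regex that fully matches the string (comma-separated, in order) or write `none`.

1 → no match
2 → no match
3 → no match
4 → no match
5 → match

5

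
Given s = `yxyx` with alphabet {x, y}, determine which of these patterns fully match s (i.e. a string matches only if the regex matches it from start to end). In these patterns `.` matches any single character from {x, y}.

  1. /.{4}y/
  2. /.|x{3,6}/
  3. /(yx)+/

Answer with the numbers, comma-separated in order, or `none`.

3

1 → no match — must end with `y`
2 → no match
3 → match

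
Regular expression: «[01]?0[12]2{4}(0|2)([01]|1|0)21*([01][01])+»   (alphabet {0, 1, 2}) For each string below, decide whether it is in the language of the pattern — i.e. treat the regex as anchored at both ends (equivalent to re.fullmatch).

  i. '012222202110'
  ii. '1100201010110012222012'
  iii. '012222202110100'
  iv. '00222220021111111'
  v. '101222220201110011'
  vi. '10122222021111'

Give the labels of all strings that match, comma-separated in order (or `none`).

i, iii, iv, v, vi

i → match
ii → no match
iii → match
iv → match
v → match
vi → match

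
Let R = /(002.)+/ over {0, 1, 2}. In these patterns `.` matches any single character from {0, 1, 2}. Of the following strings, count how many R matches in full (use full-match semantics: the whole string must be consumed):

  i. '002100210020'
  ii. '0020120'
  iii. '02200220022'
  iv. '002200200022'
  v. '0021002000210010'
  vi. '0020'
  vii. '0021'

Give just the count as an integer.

4

i → match
ii → no match
iii → no match — must start with '002'
iv → match
v → no match
vi → match
vii → match
Total matched: 4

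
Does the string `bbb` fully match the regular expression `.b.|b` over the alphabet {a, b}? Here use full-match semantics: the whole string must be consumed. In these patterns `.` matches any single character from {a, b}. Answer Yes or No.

Yes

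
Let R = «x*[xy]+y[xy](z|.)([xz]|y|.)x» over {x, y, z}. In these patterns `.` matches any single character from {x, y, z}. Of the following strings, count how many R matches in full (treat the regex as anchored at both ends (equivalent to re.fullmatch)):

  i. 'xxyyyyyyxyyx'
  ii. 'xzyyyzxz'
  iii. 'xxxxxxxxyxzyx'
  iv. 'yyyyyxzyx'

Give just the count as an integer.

i → match
ii → no match — must end with 'x'
iii → match
iv → match
Total matched: 3

3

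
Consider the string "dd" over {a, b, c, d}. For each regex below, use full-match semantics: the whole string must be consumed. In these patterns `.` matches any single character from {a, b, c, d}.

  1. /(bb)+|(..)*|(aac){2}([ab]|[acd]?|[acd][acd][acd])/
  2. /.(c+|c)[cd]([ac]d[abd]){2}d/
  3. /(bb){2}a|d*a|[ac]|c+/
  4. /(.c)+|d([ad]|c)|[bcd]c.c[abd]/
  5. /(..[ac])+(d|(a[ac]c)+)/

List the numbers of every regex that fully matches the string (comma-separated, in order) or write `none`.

1, 4

1 → match
2 → no match
3 → no match
4 → match
5 → no match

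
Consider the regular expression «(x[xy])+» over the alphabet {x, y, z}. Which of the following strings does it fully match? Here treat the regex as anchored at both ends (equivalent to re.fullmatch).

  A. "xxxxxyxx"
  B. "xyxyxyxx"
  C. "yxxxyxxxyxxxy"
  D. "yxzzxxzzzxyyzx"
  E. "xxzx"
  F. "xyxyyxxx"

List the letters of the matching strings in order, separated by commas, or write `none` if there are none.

A, B

A → match
B → match
C → no match — must start with "x"
D → no match — must start with "x"
E → no match
F → no match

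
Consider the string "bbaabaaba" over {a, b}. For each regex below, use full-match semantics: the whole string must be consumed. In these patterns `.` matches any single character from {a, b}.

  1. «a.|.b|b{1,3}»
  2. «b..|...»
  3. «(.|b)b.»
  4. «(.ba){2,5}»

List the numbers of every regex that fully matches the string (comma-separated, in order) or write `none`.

1 → no match
2 → no match
3 → no match
4 → match

4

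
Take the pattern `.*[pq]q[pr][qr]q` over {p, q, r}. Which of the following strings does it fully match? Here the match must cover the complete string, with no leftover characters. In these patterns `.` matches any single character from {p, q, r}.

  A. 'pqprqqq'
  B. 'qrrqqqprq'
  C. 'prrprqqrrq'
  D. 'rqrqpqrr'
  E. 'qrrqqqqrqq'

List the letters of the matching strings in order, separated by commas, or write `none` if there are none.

B, C, E

A → no match
B → match
C → match
D → no match — must end with 'q'
E → match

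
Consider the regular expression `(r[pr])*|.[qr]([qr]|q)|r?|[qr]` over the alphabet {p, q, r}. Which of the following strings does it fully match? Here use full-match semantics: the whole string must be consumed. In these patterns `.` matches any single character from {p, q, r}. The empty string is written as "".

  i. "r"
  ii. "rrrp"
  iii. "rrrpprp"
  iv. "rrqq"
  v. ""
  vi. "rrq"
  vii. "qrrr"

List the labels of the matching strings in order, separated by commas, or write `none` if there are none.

i → match
ii → match
iii → no match
iv → no match
v → match
vi → match
vii → no match

i, ii, v, vi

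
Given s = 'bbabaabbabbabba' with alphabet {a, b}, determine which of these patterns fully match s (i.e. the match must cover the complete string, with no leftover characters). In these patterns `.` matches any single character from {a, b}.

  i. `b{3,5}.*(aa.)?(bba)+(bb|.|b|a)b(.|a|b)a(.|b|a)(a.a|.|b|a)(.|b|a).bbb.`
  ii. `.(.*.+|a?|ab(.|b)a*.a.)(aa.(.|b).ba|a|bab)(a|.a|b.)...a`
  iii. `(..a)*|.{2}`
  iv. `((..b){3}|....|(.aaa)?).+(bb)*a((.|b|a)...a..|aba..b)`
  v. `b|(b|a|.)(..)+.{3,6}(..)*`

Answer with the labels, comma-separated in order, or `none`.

i → no match
ii → match
iii → match
iv → no match
v → match

ii, iii, v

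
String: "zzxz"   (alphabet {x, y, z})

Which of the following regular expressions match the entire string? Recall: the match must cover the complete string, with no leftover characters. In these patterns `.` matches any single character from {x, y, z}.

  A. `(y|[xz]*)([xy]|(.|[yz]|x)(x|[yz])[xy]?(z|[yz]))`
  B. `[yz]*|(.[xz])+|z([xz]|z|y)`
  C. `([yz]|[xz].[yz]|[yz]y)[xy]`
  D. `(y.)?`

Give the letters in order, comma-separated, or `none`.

A, B

A → match
B → match
C → no match
D → no match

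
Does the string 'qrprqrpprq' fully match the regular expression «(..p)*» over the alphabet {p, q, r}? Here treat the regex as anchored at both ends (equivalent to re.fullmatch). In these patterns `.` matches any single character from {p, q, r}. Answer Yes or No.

No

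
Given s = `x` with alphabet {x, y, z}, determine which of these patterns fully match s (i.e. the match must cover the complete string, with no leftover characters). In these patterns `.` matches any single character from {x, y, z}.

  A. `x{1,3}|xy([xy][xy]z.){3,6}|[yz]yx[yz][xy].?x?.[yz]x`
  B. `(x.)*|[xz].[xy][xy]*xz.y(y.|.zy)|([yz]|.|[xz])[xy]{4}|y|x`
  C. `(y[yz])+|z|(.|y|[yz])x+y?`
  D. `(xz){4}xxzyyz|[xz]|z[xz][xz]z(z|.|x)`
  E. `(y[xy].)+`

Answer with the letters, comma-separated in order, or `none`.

A, B, D

A → match
B → match
C → no match
D → match
E → no match — must start with `y`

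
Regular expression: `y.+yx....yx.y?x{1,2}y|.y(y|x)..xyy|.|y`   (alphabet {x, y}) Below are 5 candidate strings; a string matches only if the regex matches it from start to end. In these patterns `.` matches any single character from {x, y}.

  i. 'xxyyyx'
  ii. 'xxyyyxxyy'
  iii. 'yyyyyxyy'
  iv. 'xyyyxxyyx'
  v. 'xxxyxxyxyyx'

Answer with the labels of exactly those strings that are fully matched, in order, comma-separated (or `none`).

i → no match
ii → no match
iii → match
iv → no match
v → no match

iii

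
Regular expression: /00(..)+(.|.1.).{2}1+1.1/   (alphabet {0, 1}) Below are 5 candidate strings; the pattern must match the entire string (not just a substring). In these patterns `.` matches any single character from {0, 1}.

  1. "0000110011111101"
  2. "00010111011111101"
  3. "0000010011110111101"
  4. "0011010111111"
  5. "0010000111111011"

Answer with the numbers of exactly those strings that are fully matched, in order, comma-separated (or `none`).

1 → match
2 → match
3 → match
4 → match
5 → no match

1, 2, 3, 4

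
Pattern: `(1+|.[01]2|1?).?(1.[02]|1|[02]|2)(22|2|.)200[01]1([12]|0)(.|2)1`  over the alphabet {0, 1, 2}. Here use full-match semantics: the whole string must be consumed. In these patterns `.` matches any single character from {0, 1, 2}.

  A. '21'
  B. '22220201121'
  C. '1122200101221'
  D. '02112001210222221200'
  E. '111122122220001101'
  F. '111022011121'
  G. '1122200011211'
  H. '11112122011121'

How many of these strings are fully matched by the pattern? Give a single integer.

0

A → no match
B → no match
C → no match
D → no match — must end with '1'
E → no match
F → no match
G → no match
H → no match
Total matched: 0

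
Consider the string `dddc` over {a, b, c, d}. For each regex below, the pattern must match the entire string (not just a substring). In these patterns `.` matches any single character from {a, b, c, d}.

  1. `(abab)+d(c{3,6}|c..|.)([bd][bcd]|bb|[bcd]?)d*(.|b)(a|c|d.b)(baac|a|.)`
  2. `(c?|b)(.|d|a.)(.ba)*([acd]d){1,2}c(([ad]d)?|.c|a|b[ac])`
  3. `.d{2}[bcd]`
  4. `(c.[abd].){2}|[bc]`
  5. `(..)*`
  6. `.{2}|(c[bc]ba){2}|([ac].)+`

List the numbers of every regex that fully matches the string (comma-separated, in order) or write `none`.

2, 3, 5

1 → no match — must start with `abab`
2 → match
3 → match
4 → no match
5 → match
6 → no match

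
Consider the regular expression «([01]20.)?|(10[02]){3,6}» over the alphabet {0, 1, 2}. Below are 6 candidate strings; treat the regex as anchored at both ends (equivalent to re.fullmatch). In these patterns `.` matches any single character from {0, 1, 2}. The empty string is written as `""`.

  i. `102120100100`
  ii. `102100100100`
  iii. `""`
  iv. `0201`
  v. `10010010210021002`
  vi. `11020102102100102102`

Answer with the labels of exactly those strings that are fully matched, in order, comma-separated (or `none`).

i → no match
ii → match
iii → match
iv → match
v → no match
vi → no match

ii, iii, iv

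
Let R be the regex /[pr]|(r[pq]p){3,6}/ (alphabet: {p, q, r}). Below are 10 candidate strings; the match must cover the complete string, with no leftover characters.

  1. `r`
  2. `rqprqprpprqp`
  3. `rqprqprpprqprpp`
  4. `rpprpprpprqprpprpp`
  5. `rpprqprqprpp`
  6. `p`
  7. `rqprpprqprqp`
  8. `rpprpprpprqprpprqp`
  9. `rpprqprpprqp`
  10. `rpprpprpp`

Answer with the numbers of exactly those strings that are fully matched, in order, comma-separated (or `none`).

1 → match
2 → match
3 → match
4 → match
5 → match
6 → match
7 → match
8 → match
9 → match
10 → match

1, 2, 3, 4, 5, 6, 7, 8, 9, 10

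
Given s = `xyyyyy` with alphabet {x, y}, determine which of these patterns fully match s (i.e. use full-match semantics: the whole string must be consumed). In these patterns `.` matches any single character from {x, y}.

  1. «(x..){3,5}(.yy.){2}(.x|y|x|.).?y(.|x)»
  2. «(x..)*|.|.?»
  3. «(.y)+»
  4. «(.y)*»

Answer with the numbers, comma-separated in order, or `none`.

1 → no match
2 → no match
3 → match
4 → match

3, 4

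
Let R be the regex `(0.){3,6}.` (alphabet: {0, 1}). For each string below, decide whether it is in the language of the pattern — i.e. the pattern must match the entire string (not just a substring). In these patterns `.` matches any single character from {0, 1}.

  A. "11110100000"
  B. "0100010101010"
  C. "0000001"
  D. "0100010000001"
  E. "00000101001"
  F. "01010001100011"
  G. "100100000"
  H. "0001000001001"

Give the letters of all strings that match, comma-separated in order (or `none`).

A → no match — must start with "0"
B → match
C → match
D → match
E → match
F → no match
G → no match — must start with "0"
H → match

B, C, D, E, H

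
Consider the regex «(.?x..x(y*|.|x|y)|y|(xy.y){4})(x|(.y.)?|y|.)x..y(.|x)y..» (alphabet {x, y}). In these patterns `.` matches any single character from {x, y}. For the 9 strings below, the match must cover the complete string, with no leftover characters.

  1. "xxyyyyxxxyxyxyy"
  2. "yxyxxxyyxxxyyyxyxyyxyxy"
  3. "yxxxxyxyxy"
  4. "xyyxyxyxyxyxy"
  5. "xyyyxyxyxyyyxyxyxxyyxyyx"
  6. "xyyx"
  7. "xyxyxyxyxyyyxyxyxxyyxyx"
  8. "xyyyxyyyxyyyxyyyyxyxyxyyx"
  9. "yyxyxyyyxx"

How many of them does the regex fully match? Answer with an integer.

1 → no match
2 → no match
3 → match
4 → match
5 → match
6 → no match
7 → no match
8 → match
9 → match
Total matched: 5

5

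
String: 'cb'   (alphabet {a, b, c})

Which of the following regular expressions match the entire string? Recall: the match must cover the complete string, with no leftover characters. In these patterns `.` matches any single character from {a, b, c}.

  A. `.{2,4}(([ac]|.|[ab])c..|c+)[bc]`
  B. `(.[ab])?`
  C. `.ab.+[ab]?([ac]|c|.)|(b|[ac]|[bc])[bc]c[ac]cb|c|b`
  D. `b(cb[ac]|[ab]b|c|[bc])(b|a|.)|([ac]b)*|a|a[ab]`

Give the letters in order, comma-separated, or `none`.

B, D

A → no match
B → match
C → no match
D → match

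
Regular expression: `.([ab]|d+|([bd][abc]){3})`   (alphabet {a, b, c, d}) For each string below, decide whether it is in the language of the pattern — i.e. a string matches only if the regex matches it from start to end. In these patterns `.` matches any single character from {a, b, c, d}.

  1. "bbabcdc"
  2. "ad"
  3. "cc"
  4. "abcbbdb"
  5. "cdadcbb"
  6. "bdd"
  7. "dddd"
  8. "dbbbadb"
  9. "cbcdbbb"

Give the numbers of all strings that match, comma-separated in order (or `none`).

1 → match
2 → match
3 → no match
4 → match
5 → match
6 → match
7 → match
8 → match
9 → match

1, 2, 4, 5, 6, 7, 8, 9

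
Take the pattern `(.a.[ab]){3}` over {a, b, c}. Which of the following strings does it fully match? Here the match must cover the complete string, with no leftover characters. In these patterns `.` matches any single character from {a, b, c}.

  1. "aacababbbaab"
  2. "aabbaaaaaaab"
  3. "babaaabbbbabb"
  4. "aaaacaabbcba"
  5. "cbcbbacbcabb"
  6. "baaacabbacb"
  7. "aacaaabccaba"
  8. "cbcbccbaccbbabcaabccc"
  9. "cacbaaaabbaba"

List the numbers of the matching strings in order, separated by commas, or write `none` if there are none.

1 → match
2 → match
3 → no match
4 → no match
5 → no match
6 → no match
7 → no match
8 → no match
9 → no match

1, 2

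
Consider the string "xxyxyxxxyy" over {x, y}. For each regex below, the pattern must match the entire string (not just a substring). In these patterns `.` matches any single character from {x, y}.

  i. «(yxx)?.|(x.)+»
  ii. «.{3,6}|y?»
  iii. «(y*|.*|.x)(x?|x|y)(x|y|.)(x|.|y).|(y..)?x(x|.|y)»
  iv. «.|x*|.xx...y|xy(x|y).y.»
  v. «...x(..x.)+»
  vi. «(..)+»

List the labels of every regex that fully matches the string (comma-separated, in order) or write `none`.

iii, vi

i → no match
ii → no match
iii → match
iv → no match
v → no match
vi → match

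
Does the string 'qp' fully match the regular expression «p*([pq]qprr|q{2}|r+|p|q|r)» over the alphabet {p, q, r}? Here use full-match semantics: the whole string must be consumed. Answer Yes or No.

No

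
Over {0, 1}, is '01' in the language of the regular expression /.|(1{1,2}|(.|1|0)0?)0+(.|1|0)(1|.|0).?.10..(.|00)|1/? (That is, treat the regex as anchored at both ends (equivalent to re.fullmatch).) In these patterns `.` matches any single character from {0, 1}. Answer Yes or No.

No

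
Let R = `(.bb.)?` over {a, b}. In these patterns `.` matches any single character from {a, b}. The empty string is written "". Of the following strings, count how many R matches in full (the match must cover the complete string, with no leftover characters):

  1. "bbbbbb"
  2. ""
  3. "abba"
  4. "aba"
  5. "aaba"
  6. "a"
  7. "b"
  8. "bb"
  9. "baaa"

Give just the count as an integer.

1. "bbbbbb" → no match
2. "" → match
3. "abba" → match
4. "aba" → no match
5. "aaba" → no match
6. "a" → no match
7. "b" → no match
8. "bb" → no match
9. "baaa" → no match
Total matched: 2

2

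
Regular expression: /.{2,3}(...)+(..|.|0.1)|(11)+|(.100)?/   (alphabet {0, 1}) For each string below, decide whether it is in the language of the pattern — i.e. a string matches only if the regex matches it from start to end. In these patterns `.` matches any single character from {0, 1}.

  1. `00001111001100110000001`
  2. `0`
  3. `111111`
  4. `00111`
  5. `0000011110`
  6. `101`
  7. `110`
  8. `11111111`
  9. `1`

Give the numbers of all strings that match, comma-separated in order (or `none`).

1, 3, 5, 8

1 → match
2 → no match
3 → match
4 → no match
5 → match
6 → no match
7 → no match
8 → match
9 → no match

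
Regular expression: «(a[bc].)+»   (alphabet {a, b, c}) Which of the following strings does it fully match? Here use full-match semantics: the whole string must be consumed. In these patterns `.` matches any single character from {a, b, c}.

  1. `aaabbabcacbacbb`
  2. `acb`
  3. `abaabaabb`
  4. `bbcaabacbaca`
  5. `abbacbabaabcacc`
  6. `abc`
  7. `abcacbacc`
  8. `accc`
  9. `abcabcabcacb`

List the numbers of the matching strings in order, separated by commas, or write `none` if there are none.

1 → no match
2 → match
3 → match
4 → no match — must start with `a`
5 → match
6 → match
7 → match
8 → no match
9 → match

2, 3, 5, 6, 7, 9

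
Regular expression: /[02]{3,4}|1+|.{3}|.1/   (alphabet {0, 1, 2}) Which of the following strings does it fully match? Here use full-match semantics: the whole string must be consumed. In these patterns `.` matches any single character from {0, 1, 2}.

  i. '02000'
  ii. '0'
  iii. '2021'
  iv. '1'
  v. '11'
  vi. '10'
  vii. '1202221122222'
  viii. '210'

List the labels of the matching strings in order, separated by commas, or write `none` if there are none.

i → no match
ii → no match
iii → no match
iv → match
v → match
vi → no match
vii → no match
viii → match

iv, v, viii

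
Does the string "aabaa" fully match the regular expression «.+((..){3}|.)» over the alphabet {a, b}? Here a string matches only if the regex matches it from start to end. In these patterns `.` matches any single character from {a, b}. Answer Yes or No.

Yes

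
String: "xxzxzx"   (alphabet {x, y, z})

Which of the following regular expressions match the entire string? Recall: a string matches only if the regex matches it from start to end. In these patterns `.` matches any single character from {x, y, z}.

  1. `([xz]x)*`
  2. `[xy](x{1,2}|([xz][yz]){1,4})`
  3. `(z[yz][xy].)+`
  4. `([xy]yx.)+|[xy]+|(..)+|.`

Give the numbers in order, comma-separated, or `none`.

1 → match
2 → no match
3 → no match — must start with "z"
4 → match

1, 4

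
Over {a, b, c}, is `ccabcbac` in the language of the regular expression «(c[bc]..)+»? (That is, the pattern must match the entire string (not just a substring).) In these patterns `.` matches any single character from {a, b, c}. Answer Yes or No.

Yes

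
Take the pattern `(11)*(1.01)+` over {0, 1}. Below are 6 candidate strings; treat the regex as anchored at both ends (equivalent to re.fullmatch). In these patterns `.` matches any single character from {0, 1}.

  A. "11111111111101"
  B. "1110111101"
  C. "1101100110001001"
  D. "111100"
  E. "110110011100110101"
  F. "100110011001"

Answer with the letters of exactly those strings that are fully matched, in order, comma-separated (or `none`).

A → match
B → no match
C → no match
D → no match — must end with "01"
E → no match
F → match

A, F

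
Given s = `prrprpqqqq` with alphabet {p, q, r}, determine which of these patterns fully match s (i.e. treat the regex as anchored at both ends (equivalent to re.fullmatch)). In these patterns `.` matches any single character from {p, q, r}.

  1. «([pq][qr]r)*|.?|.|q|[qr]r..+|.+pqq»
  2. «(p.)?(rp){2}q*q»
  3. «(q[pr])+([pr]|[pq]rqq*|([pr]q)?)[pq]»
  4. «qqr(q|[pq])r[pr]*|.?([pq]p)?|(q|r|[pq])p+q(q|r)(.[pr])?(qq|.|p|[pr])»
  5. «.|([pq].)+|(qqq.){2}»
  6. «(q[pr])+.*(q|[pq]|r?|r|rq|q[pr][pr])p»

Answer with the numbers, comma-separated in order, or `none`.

2

1 → no match
2 → match
3 → no match — must start with `q`
4 → no match
5 → no match
6 → no match — must start with `q`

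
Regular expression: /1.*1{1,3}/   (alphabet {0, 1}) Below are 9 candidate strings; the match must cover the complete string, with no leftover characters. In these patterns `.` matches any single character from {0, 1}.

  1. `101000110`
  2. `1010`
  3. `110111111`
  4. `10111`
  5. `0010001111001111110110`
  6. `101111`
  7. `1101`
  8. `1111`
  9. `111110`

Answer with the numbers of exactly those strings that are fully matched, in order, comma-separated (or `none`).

1 → no match — must end with `1`
2 → no match — must end with `1`
3 → match
4 → match
5 → no match — must start with `1`
6 → match
7 → match
8 → match
9 → no match — must end with `1`

3, 4, 6, 7, 8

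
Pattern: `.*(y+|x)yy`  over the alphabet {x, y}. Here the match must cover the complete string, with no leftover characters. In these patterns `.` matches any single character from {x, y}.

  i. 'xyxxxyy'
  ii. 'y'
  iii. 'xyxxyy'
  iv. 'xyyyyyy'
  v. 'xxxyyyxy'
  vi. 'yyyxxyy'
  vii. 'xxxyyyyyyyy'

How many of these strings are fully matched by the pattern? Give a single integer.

i → match
ii → no match — must end with 'yy'
iii → match
iv → match
v → no match — must end with 'yy'
vi → match
vii → match
Total matched: 5

5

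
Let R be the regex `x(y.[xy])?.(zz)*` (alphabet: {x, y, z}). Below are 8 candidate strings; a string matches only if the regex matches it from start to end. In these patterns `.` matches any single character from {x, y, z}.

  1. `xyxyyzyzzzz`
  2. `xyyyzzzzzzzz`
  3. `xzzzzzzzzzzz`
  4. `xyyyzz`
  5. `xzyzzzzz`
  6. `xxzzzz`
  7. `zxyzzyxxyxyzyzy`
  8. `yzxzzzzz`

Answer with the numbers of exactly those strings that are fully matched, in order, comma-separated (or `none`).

1 → no match
2 → no match
3 → match
4 → no match
5 → no match
6 → match
7 → no match — must start with `x`
8 → no match — must start with `x`

3, 6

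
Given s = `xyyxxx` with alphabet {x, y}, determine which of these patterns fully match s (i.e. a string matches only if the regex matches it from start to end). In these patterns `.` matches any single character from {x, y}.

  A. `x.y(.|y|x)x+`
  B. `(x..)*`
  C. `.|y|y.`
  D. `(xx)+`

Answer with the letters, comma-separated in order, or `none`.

A, B

A → match
B → match
C → no match
D → no match — must start with `xx`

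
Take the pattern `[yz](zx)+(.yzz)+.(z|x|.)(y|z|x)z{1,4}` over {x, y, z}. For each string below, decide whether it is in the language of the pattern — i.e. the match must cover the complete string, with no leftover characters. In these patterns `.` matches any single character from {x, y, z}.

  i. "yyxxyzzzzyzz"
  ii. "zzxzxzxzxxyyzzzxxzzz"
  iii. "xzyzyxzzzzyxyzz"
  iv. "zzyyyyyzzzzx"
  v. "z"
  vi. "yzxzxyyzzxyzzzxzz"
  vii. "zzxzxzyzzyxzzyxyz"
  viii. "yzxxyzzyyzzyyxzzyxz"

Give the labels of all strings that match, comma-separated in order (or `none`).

vi

i → no match
ii → no match
iii → no match
iv → no match — must end with "z"
v → no match
vi → match
vii → no match
viii → no match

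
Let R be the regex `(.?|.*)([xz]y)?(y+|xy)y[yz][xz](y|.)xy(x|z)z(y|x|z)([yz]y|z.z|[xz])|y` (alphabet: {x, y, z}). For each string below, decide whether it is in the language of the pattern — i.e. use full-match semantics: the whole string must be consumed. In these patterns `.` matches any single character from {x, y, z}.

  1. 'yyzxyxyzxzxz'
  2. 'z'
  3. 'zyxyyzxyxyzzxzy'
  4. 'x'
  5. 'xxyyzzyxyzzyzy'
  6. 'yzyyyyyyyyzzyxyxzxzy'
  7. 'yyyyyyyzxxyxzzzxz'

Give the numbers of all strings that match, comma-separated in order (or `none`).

3, 5, 6, 7

1. 'yyzxyxyzxzxz' → no match
2. 'z' → no match
3 → match
4. 'x' → no match
5 → match
6 → match
7 → match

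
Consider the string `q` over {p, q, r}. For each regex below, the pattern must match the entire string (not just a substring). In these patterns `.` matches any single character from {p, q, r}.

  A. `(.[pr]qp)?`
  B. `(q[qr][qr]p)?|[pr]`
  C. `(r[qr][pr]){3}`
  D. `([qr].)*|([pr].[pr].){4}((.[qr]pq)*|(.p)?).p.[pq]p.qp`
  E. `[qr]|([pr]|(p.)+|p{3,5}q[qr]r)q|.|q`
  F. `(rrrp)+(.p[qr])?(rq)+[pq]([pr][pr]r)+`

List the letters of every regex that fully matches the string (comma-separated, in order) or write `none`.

E

A → no match
B → no match
C → no match — must start with `r`
D → no match
E → match
F → no match — must start with `rrrp`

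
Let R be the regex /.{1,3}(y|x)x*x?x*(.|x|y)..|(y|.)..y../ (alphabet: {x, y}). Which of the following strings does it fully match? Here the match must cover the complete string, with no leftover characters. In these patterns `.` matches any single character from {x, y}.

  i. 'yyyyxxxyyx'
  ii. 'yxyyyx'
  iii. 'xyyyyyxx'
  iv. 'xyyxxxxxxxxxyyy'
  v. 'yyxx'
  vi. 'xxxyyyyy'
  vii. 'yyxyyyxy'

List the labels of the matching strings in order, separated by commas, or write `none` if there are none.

i, ii, iv

i → match
ii → match
iii → no match
iv → match
v → no match
vi → no match
vii → no match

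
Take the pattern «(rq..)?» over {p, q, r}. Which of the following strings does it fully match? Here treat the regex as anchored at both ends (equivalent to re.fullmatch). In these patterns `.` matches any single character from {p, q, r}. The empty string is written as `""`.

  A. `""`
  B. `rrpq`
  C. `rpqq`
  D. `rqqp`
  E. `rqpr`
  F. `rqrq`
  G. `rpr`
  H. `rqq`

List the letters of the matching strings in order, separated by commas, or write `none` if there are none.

A, D, E, F

A → match
B → no match
C → no match
D → match
E → match
F → match
G → no match
H → no match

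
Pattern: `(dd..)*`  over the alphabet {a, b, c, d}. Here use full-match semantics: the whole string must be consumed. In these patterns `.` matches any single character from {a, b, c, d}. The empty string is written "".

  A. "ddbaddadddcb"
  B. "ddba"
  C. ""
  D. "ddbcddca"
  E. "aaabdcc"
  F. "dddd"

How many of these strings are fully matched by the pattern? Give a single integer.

A → match
B → match
C → match
D → match
E → no match
F → match
Total matched: 5

5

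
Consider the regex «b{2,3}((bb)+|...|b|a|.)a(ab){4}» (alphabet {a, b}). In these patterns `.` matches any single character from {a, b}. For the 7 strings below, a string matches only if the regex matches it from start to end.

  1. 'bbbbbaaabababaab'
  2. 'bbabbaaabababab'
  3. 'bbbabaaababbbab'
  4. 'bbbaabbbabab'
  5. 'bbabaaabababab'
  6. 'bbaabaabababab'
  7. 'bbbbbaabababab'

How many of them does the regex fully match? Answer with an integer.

1 → no match
2 → no match
3 → no match
4 → no match
5 → match
6 → match
7 → match
Total matched: 3

3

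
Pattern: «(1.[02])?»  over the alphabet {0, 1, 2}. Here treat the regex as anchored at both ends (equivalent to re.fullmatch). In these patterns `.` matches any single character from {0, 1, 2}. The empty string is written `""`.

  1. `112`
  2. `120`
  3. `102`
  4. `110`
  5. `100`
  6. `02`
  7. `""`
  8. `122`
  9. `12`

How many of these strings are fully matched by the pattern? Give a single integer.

7

1 → match
2 → match
3 → match
4 → match
5 → match
6 → no match
7 → match
8 → match
9 → no match
Total matched: 7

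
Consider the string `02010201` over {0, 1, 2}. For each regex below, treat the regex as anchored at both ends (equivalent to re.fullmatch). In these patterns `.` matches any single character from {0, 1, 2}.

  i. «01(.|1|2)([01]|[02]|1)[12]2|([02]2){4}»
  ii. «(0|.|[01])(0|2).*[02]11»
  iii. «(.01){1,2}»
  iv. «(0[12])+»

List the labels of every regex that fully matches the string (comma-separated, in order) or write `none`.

iv

i → no match — must end with `2`
ii → no match — must end with `11`
iii → no match
iv → match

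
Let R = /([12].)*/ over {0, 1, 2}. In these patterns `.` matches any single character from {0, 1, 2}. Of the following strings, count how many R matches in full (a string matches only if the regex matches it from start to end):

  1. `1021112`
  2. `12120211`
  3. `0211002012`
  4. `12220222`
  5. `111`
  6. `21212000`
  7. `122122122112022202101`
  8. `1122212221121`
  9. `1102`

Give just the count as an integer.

0

1. `1021112` → no match
2. `12120211` → no match
3. `0211002012` → no match
4. `12220222` → no match
5. `111` → no match
6. `21212000` → no match
7 → no match
8 → no match
9. `1102` → no match
Total matched: 0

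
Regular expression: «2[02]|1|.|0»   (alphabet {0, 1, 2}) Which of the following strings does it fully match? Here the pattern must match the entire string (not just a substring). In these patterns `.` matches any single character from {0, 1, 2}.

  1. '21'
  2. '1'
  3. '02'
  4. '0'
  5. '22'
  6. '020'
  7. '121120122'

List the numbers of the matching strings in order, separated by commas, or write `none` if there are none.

1 → no match
2 → match
3 → no match
4 → match
5 → match
6 → no match
7 → no match

2, 4, 5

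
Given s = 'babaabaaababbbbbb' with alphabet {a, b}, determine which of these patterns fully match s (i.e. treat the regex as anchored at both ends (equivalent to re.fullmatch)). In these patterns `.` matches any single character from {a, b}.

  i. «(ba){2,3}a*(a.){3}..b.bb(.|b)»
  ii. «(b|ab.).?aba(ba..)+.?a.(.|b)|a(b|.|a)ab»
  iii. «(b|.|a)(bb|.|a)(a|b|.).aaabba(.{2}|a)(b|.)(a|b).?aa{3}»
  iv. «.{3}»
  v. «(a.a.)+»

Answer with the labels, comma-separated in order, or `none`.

i

i → match
ii → no match
iii → no match — must end with 'a'
iv → no match
v → no match — must start with 'a'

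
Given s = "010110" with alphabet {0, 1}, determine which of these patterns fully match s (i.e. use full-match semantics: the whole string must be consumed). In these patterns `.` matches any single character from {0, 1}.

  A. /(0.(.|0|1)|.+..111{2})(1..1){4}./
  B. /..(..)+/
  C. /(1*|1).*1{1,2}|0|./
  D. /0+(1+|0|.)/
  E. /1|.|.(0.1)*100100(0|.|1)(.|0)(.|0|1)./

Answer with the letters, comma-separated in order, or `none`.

A → no match
B → match
C → no match
D → no match
E → no match

B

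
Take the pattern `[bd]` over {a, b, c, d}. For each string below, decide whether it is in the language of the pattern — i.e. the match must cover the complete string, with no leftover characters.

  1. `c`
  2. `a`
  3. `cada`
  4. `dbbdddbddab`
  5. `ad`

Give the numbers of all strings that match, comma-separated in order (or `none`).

1 → no match
2 → no match
3 → no match
4 → no match
5 → no match

none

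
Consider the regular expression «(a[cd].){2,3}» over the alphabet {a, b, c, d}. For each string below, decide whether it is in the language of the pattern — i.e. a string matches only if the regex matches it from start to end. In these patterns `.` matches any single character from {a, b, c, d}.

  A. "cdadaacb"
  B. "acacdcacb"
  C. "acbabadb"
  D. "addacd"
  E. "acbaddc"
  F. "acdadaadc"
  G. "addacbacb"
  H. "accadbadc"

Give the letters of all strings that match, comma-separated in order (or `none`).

D, F, G, H

A → no match — must start with "a"
B → no match
C → no match
D → match
E → no match
F → match
G → match
H → match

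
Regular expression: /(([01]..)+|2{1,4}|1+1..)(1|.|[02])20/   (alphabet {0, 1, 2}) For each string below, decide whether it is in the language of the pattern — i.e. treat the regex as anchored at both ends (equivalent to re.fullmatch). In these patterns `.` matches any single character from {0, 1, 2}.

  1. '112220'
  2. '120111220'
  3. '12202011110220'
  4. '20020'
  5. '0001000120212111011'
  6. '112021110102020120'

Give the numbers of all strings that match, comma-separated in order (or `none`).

1. '112220' → match
2. '120111220' → match
3 → no match
4. '20020' → no match
5 → no match — must end with '20'
6 → match

1, 2, 6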